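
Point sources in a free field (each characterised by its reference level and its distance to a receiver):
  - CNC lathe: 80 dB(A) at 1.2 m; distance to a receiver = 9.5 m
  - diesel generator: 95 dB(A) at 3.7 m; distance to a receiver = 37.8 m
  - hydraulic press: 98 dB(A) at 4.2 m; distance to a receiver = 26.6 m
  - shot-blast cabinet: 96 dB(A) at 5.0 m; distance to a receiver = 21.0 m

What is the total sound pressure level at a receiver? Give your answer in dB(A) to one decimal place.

86.2 dB(A)

Propagate each source to the receiver with L = L_ref − 20·log₁₀(r/r_ref), then add intensities.
CNC lathe: 80 − 20·log₁₀(9.5/1.2) = 80 − 17.97 = 62.03 dB(A).
diesel generator: 95 − 20·log₁₀(37.8/3.7) = 95 − 20.19 = 74.81 dB(A).
hydraulic press: 98 − 20·log₁₀(26.6/4.2) = 98 − 16.03 = 81.97 dB(A).
shot-blast cabinet: 96 − 20·log₁₀(21.0/5.0) = 96 − 12.46 = 83.54 dB(A).
Σ 10^(L/10) = 4.149e+08 → L_total = 10·log₁₀(4.149e+08) = 86.18 dB(A).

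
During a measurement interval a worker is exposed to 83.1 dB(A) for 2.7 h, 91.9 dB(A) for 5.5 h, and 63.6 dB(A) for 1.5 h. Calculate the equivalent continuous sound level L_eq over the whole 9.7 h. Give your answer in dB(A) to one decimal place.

L_eq = 10·log₁₀[(1/T)·Σ tᵢ·10^(Lᵢ/10)] with T = 9.7 h.
Σ tᵢ·10^(Lᵢ/10) = 2.7·10^(83.1/10) + 5.5·10^(91.9/10) + 1.5·10^(63.6/10) = 9.073e+09.
L_eq = 10·log₁₀(9.073e+09/9.7) = 89.71 dB(A).

89.7 dB(A)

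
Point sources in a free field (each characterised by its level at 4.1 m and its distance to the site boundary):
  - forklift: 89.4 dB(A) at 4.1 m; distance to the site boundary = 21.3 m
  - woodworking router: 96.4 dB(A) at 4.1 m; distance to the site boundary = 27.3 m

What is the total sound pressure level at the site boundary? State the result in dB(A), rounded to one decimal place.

Propagate each source to the receiver with L = L_ref − 20·log₁₀(r/r_ref), then add intensities.
forklift: 89.4 − 20·log₁₀(21.3/4.1) = 89.4 − 14.31 = 75.09 dB(A).
woodworking router: 96.4 − 20·log₁₀(27.3/4.1) = 96.4 − 16.47 = 79.93 dB(A).
Σ 10^(L/10) = 1.307e+08 → L_total = 10·log₁₀(1.307e+08) = 81.16 dB(A).

81.2 dB(A)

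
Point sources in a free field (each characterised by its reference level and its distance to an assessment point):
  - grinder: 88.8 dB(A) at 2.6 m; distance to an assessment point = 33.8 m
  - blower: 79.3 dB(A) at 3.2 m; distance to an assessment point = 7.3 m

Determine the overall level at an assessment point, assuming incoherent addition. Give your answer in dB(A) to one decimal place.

73.2 dB(A)

Propagate each source to the receiver with L = L_ref − 20·log₁₀(r/r_ref), then add intensities.
grinder: 88.8 − 20·log₁₀(33.8/2.6) = 88.8 − 22.28 = 66.52 dB(A).
blower: 79.3 − 20·log₁₀(7.3/3.2) = 79.3 − 7.16 = 72.14 dB(A).
Σ 10^(L/10) = 2.084e+07 → L_total = 10·log₁₀(2.084e+07) = 73.19 dB(A).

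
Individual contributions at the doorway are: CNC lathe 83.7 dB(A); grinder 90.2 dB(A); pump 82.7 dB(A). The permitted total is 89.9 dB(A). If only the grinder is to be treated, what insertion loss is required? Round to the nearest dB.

The untreated sources together contribute 10^(83.7/10) + 10^(82.7/10) = 4.206e+08, i.e. 86.24 dB(A).
To meet 89.9 dB(A) overall, the treated grinder may contribute at most 10^(89.9/10) − 4.206e+08 = 5.566e+08, i.e. 87.46 dB(A).
Required insertion loss = 90.2 − 87.46 = 2.74 dB.

3 dB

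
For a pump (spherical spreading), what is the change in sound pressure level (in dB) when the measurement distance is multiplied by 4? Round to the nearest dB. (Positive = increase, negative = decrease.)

-12 dB

With spherical spreading the level changes by −20·log₁₀(r₂/r₁).
ΔL = −20·log₁₀(4) = -12.04 dB.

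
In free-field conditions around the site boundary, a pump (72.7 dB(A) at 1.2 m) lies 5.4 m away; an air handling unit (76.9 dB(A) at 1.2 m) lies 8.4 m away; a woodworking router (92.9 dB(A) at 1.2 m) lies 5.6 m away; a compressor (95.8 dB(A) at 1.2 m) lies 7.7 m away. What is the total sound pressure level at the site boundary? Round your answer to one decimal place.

82.6 dB(A)

Propagate each source to the receiver with L = L_ref − 20·log₁₀(r/r_ref), then add intensities.
pump: 72.7 − 20·log₁₀(5.4/1.2) = 72.7 − 13.06 = 59.64 dB(A).
air handling unit: 76.9 − 20·log₁₀(8.4/1.2) = 76.9 − 16.90 = 60.00 dB(A).
woodworking router: 92.9 − 20·log₁₀(5.6/1.2) = 92.9 − 13.38 = 79.52 dB(A).
compressor: 95.8 − 20·log₁₀(7.7/1.2) = 95.8 − 16.15 = 79.65 dB(A).
Σ 10^(L/10) = 1.838e+08 → L_total = 10·log₁₀(1.838e+08) = 82.64 dB(A).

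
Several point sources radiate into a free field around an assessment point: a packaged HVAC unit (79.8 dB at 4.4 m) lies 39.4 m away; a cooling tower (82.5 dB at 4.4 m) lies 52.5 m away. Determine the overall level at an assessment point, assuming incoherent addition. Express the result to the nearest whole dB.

64 dB

Apply inverse-square spreading to bring every level to the receiver, then sum 10^(L/10).
packaged HVAC unit: 79.8 − 20·log₁₀(39.4/4.4) = 79.8 − 19.04 = 60.76 dB.
cooling tower: 82.5 − 20·log₁₀(52.5/4.4) = 82.5 − 21.53 = 60.97 dB.
Σ 10^(L/10) = 2.440e+06 → L_total = 10·log₁₀(2.440e+06) = 63.87 dB.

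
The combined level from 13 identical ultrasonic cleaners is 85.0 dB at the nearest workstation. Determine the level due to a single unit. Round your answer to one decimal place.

73.9 dB

For N identical incoherent sources L_total = L₁ + 10·log₁₀ N, so L₁ = 85.0 − 10·log₁₀(13) = 85.0 − 11.139.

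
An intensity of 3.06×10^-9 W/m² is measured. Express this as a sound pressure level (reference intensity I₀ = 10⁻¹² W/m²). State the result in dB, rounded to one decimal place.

I/I₀ = 3.06×10^-9/10⁻¹² = 3.06×10^3, and L = 10·log₁₀(I/I₀).
L = 10·(0.4857 + 3) = 34.86 dB.

34.9 dB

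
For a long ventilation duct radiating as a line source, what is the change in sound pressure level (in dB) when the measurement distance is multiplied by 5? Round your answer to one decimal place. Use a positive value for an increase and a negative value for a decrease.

-7.0 dB

With cylindrical spreading the level changes by −10·log₁₀(r₂/r₁).
ΔL = −10·log₁₀(5) = -6.99 dB.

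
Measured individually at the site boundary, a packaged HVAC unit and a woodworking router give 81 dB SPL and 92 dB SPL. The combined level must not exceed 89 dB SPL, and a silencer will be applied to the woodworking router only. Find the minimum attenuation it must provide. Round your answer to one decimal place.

3.7 dB

The untreated sources together contribute 10^(81/10) = 1.259e+08, i.e. 81.00 dB SPL.
To meet 89 dB SPL overall, the treated woodworking router may contribute at most 10^(89/10) − 1.259e+08 = 6.684e+08, i.e. 88.25 dB SPL.
So the woodworking router must be reduced from 92 to 88.25 dB SPL: IL = 3.75 dB.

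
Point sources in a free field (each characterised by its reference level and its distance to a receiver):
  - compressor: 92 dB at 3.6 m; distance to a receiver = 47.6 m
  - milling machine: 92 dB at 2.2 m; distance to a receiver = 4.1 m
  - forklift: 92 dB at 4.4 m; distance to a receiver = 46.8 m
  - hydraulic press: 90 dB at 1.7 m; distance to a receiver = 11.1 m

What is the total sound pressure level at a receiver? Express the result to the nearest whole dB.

First find each source's level at the receiver (point-source: −20·log₁₀(r/r_ref)), then combine on an intensity basis.
compressor: 92 − 20·log₁₀(47.6/3.6) = 92 − 22.43 = 69.57 dB.
milling machine: 92 − 20·log₁₀(4.1/2.2) = 92 − 5.41 = 86.59 dB.
forklift: 92 − 20·log₁₀(46.8/4.4) = 92 − 20.54 = 71.46 dB.
hydraulic press: 90 − 20·log₁₀(11.1/1.7) = 90 − 16.30 = 73.70 dB.
Σ 10^(L/10) = 5.029e+08 → L_total = 10·log₁₀(5.029e+08) = 87.01 dB.

87 dB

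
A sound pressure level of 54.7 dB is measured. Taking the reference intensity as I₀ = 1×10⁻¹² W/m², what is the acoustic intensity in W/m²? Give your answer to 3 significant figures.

I = I₀·10^(L/10) = 10⁻¹² × 10^(54.7/10) = 10^(-6.530).

2.95e-07 W/m²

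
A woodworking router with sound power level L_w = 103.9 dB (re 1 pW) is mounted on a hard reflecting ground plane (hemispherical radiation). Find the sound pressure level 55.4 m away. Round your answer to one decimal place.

61.0 dB

L_p = L_w − 10·log₁₀(2π·r²) with r = 55.4 m.
2π·r² = 1.928e+04 m², 10·log₁₀ of that is 42.852 dB.
L_p = 103.9 − 42.852 = 61.05 dB.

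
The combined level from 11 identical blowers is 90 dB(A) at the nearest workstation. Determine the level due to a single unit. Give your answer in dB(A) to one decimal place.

79.6 dB(A)

Dividing the total intensity by 11 lowers the level by 10·log₁₀ 11 = 10.414 dB: L₁ = 90 − 10.414.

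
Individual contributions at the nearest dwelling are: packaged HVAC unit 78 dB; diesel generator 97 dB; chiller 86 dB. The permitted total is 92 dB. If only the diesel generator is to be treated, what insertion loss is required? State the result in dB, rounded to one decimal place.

6.5 dB

Everything except the diesel generator sums to 10^(78/10) + 10^(86/10) = 4.612e+08 in linear terms, 86.64 dB.
To meet 92 dB overall, the treated diesel generator may contribute at most 10^(92/10) − 4.612e+08 = 1.124e+09, i.e. 90.51 dB.
So the diesel generator must be reduced from 97 to 90.51 dB: IL = 6.49 dB.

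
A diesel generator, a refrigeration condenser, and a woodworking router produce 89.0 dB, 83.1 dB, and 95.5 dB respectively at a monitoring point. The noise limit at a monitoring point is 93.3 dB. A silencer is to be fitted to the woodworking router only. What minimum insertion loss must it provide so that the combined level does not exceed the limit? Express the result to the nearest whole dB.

Everything except the woodworking router sums to 10^(89.0/10) + 10^(83.1/10) = 9.985e+08 in linear terms, 89.99 dB.
To meet 93.3 dB overall, the treated woodworking router may contribute at most 10^(93.3/10) − 9.985e+08 = 1.139e+09, i.e. 90.57 dB.
So the woodworking router must be reduced from 95.5 to 90.57 dB: IL = 4.93 dB.

5 dB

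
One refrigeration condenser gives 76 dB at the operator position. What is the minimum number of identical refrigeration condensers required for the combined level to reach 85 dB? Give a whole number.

The shortfall is 85 − 76 = 9.0 dB, and N units add 10·log₁₀ N, so need 10·log₁₀ N ≥ 9.0.
N ≥ 10^(9.0/10) = 7.943, so N = 8.

8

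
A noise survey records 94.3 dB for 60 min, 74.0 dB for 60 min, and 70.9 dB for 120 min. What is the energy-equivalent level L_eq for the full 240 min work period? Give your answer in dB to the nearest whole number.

The energy average is taken in the linear domain: L_eq = 10·log₁₀[(Σ tᵢ·10^(Lᵢ/10))/T], T = 240 min.
Σ tᵢ·10^(Lᵢ/10) = 60·10^(94.3/10) + 60·10^(74.0/10) + 120·10^(70.9/10) = 1.645e+11.
L_eq = 10·log₁₀(1.645e+11/240) = 88.36 dB.

88 dB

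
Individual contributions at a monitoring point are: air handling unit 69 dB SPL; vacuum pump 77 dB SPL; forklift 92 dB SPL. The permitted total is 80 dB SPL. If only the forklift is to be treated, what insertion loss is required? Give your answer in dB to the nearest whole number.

16 dB

The untreated sources together contribute 10^(69/10) + 10^(77/10) = 5.806e+07, i.e. 77.64 dB SPL.
To meet 80 dB SPL overall, the treated forklift may contribute at most 10^(80/10) − 5.806e+07 = 4.194e+07, i.e. 76.23 dB SPL.
Required insertion loss = 92 − 76.23 = 15.77 dB.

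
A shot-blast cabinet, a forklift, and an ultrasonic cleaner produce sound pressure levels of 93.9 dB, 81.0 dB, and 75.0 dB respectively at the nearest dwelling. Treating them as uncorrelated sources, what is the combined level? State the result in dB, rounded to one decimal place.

94.2 dB

Incoherent sources combine by intensity addition: L_total = 10·log₁₀(Σ 10^(L_i/10)).
Σ 10^(L/10) = 10^(93.9/10) + 10^(81.0/10) + 10^(75.0/10) = 2.612e+09.
L_total = 10·log₁₀(2.612e+09) = 94.17 dB.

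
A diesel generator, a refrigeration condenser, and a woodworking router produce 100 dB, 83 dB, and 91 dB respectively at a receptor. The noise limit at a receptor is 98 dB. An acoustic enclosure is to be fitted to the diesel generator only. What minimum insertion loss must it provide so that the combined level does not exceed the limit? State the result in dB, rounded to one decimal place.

Everything except the diesel generator sums to 10^(83/10) + 10^(91/10) = 1.458e+09 in linear terms, 91.64 dB.
To meet 98 dB overall, the treated diesel generator may contribute at most 10^(98/10) − 1.458e+09 = 4.851e+09, i.e. 96.86 dB.
Required insertion loss = 100 − 96.86 = 3.14 dB.

3.1 dB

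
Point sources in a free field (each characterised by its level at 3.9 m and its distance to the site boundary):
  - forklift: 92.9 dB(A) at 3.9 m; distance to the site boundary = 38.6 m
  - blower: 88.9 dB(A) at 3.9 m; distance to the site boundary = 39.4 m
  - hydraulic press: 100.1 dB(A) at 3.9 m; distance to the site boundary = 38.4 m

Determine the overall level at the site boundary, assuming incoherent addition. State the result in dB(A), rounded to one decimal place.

Propagate each source to the receiver with L = L_ref − 20·log₁₀(r/r_ref), then add intensities.
forklift: 92.9 − 20·log₁₀(38.6/3.9) = 92.9 − 19.91 = 72.99 dB(A).
blower: 88.9 − 20·log₁₀(39.4/3.9) = 88.9 − 20.09 = 68.81 dB(A).
hydraulic press: 100.1 − 20·log₁₀(38.4/3.9) = 100.1 − 19.87 = 80.23 dB(A).
Σ 10^(L/10) = 1.331e+08 → L_total = 10·log₁₀(1.331e+08) = 81.24 dB(A).

81.2 dB(A)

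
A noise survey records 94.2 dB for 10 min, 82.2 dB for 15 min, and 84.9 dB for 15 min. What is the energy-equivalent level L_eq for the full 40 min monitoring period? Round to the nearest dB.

Weight each interval's intensity by its duration and average over T = 40 min:
Σ tᵢ·10^(Lᵢ/10) = 10·10^(94.2/10) + 15·10^(82.2/10) + 15·10^(84.9/10) = 3.343e+10.
L_eq = 10·log₁₀(3.343e+10/40) = 89.22 dB.

89 dB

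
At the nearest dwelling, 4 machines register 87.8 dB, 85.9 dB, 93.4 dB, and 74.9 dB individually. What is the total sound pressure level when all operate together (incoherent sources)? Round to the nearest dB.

95 dB

Incoherent sources combine by intensity addition: L_total = 10·log₁₀(Σ 10^(L_i/10)).
Σ 10^(L/10) = 10^(87.8/10) + 10^(85.9/10) + 10^(93.4/10) + 10^(74.9/10) = 3.210e+09.
L_total = 10·log₁₀(3.210e+09) = 95.07 dB.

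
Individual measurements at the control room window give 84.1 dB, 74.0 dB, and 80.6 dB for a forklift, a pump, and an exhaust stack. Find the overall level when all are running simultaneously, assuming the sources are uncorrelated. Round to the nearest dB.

Incoherent sources combine by intensity addition: L_total = 10·log₁₀(Σ 10^(L_i/10)).
Σ 10^(L/10) = 10^(84.1/10) + 10^(74.0/10) + 10^(80.6/10) = 3.970e+08.
L_total = 10·log₁₀(3.970e+08) = 85.99 dB.

86 dB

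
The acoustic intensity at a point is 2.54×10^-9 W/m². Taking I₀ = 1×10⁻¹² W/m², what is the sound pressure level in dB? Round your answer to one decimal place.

34.0 dB

I/I₀ = 2.54×10^-9/10⁻¹² = 2.54×10^3, and L = 10·log₁₀(I/I₀).
L = 10·(0.4048 + 3) = 34.05 dB.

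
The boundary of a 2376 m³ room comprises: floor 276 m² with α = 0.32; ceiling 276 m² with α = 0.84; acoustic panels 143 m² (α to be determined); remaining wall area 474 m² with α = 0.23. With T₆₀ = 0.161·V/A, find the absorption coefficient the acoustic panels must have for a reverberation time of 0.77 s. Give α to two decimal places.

From T₆₀ = 0.161·V/A, the target T₆₀ = 0.77 s needs A = 0.161·2376/0.77 = 496.80 m².
Absorption from the other surfaces = 276·0.32 + 276·0.84 + 474·0.23 = 429.18 m², so the acoustic panels must supply 67.62 m² over 143 m².
α = 67.62/143 = 0.473.

0.47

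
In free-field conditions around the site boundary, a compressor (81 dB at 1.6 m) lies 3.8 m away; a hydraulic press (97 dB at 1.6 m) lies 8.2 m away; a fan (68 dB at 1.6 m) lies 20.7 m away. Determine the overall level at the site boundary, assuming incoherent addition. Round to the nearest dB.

Propagate each source to the receiver with L = L_ref − 20·log₁₀(r/r_ref), then add intensities.
compressor: 81 − 20·log₁₀(3.8/1.6) = 81 − 7.51 = 73.49 dB.
hydraulic press: 97 − 20·log₁₀(8.2/1.6) = 97 − 14.19 = 82.81 dB.
fan: 68 − 20·log₁₀(20.7/1.6) = 68 − 22.24 = 45.76 dB.
Σ 10^(L/10) = 2.132e+08 → L_total = 10·log₁₀(2.132e+08) = 83.29 dB.

83 dB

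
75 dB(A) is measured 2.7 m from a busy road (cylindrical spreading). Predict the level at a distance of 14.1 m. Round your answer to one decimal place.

Cylindrical spreading from a line source gives a 10·log₁₀(r₂/r₁) drop.
L₂ = 75 − 10·log₁₀(14.1/2.7) = 75 − 7.179 = 67.82 dB(A).

67.8 dB(A)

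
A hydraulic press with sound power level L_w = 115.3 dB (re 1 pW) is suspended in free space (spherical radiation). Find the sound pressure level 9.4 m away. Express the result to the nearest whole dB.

85 dB

The power spreads over a sphere of area 4π·r², so L_p = L_w − 10·log₁₀(4π·r²).
4π·r² = 1110 m², 10·log₁₀ of that is 30.455 dB.
L_p = 115.3 − 30.455 = 84.85 dB.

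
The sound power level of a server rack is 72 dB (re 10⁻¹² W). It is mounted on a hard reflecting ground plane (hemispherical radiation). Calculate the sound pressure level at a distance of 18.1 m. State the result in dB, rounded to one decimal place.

L_p = L_w − 10·log₁₀(2π·r²) with r = 18.1 m.
2π·r² = 2058 m², 10·log₁₀ of that is 33.135 dB.
L_p = 72 − 33.135 = 38.86 dB.

38.9 dB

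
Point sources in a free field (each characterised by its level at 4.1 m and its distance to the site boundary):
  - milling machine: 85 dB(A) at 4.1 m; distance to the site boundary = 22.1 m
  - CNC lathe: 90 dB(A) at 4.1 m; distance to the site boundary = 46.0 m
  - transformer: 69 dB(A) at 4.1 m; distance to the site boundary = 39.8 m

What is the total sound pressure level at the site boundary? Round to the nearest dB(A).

73 dB(A)

First find each source's level at the receiver (point-source: −20·log₁₀(r/r_ref)), then combine on an intensity basis.
milling machine: 85 − 20·log₁₀(22.1/4.1) = 85 − 14.63 = 70.37 dB(A).
CNC lathe: 90 − 20·log₁₀(46.0/4.1) = 90 − 21.00 = 69.00 dB(A).
transformer: 69 − 20·log₁₀(39.8/4.1) = 69 − 19.74 = 49.26 dB(A).
Σ 10^(L/10) = 1.891e+07 → L_total = 10·log₁₀(1.891e+07) = 72.77 dB(A).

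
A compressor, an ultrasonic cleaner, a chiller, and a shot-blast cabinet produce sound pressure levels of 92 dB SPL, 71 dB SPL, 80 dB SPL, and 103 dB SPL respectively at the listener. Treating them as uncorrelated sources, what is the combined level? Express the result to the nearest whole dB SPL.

For uncorrelated sources the intensities add, so convert each level to linear form, sum, and take 10·log₁₀ of the total.
Σ 10^(L/10) = 10^(92/10) + 10^(71/10) + 10^(80/10) + 10^(103/10) = 2.165e+10.
L_total = 10·log₁₀(2.165e+10) = 103.35 dB SPL.

103 dB SPL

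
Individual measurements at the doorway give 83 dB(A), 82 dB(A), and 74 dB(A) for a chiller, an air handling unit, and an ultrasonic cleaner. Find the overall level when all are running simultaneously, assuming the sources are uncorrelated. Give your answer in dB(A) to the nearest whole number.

Incoherent sources combine by intensity addition: L_total = 10·log₁₀(Σ 10^(L_i/10)).
Σ 10^(L/10) = 10^(83/10) + 10^(82/10) + 10^(74/10) = 3.831e+08.
L_total = 10·log₁₀(3.831e+08) = 85.83 dB(A).

86 dB(A)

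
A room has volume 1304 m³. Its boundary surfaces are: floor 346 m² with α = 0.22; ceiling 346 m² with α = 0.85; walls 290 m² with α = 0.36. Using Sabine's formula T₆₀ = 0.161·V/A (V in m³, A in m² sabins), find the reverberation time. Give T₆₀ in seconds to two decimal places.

A = Σ Sᵢαᵢ = 346·0.22 + 346·0.85 + 290·0.36 = 474.62 m².
T₆₀ = 0.161·V/A = 0.161·1304/474.62 = 0.442 s.

0.44 s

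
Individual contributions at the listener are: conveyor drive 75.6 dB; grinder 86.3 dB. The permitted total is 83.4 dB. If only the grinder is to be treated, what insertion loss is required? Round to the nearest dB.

Everything except the grinder sums to 10^(75.6/10) = 3.631e+07 in linear terms, 75.60 dB.
The limit corresponds to 10^(83.4/10) = 2.188e+08; subtracting the fixed part leaves 1.825e+08 for the grinder, i.e. 82.61 dB.
So the grinder must be reduced from 86.3 to 82.61 dB: IL = 3.69 dB.

4 dB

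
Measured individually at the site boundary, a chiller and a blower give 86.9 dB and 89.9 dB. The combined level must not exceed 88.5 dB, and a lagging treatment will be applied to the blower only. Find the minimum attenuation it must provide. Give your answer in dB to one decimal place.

Everything except the blower sums to 10^(86.9/10) = 4.898e+08 in linear terms, 86.90 dB.
The limit corresponds to 10^(88.5/10) = 7.079e+08; subtracting the fixed part leaves 2.182e+08 for the blower, i.e. 83.39 dB.
Required insertion loss = 89.9 − 83.39 = 6.51 dB.

6.5 dB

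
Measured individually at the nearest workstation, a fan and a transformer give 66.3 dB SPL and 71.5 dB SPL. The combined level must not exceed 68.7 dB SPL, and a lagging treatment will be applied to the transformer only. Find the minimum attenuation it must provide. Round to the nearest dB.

7 dB

The untreated sources together contribute 10^(66.3/10) = 4.266e+06, i.e. 66.30 dB SPL.
The limit corresponds to 10^(68.7/10) = 7.413e+06; subtracting the fixed part leaves 3.147e+06 for the transformer, i.e. 64.98 dB SPL.
So the transformer must be reduced from 71.5 to 64.98 dB SPL: IL = 6.52 dB.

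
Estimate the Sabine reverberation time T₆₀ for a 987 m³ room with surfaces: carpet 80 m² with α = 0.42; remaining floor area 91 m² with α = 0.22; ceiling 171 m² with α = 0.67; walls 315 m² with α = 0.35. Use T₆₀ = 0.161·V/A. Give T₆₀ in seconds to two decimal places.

Total absorption A = 80·0.42 + 91·0.22 + 171·0.67 + 315·0.35 = 278.44 m² sabins.
T₆₀ = 0.161·V/A = 0.161·987/278.44 = 0.571 s.

0.57 s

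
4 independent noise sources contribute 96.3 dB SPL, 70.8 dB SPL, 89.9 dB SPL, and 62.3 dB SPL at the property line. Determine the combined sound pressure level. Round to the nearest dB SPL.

For uncorrelated sources the intensities add, so convert each level to linear form, sum, and take 10·log₁₀ of the total.
Σ 10^(L/10) = 10^(96.3/10) + 10^(70.8/10) + 10^(89.9/10) + 10^(62.3/10) = 5.257e+09.
L_total = 10·log₁₀(5.257e+09) = 97.21 dB SPL.

97 dB SPL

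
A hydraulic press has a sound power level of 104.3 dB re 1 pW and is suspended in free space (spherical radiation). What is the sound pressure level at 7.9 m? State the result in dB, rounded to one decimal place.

75.4 dB

Free-field spherical radiation: L_p = L_w − 10·log₁₀(4π·r²), r = 7.9 m.
4π·r² = 784.3 m², 10·log₁₀ of that is 28.945 dB.
L_p = 104.3 − 28.945 = 75.36 dB.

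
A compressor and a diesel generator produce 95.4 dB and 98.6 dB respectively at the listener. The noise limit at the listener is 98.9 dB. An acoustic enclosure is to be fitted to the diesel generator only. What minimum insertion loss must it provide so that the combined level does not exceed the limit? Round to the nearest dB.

Fixed contribution from the other source: Σ 10^(L/10) = 10^(95.4/10) = 3.467e+09 (95.40 dB).
To meet 98.9 dB overall, the treated diesel generator may contribute at most 10^(98.9/10) − 3.467e+09 = 4.295e+09, i.e. 96.33 dB.
So the diesel generator must be reduced from 98.6 to 96.33 dB: IL = 2.27 dB.

2 dB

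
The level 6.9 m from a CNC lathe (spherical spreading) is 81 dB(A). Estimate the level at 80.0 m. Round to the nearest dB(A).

60 dB(A)

Spherical spreading from a point source gives a 20·log₁₀(r₂/r₁) drop.
L₂ = 81 − 20·log₁₀(80.0/6.9) = 81 − 21.285 = 59.72 dB(A).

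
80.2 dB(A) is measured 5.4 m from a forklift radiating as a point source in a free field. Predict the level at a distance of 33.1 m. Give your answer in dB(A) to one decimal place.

64.5 dB(A)

Spherical spreading from a point source gives a 20·log₁₀(r₂/r₁) drop.
L₂ = 80.2 − 20·log₁₀(33.1/5.4) = 80.2 − 15.749 = 64.45 dB(A).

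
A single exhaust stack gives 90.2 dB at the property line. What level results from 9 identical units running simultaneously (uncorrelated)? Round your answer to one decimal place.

99.7 dB

With 9 equal, uncorrelated contributions the intensity is 9× that of one unit, giving a rise of 10·log₁₀ 9.
L_total = 90.2 + 10·log₁₀(9) = 90.2 + 9.542 = 99.74 dB.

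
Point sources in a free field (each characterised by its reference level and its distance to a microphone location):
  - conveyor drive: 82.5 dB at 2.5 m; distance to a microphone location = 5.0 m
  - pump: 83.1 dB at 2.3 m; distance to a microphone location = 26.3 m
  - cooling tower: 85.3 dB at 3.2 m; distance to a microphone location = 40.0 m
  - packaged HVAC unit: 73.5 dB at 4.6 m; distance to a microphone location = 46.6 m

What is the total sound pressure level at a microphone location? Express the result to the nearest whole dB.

Apply inverse-square spreading to bring every level to the receiver, then sum 10^(L/10).
conveyor drive: 82.5 − 20·log₁₀(5.0/2.5) = 82.5 − 6.02 = 76.48 dB.
pump: 83.1 − 20·log₁₀(26.3/2.3) = 83.1 − 21.16 = 61.94 dB.
cooling tower: 85.3 − 20·log₁₀(40.0/3.2) = 85.3 − 21.94 = 63.36 dB.
packaged HVAC unit: 73.5 − 20·log₁₀(46.6/4.6) = 73.5 − 20.11 = 53.39 dB.
Σ 10^(L/10) = 4.841e+07 → L_total = 10·log₁₀(4.841e+07) = 76.85 dB.

77 dB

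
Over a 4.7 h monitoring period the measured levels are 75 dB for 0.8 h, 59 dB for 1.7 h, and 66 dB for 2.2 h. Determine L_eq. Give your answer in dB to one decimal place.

68.8 dB

L_eq = 10·log₁₀[(1/T)·Σ tᵢ·10^(Lᵢ/10)] with T = 4.7 h.
Σ tᵢ·10^(Lᵢ/10) = 0.8·10^(75/10) + 1.7·10^(59/10) + 2.2·10^(66/10) = 3.541e+07.
L_eq = 10·log₁₀(3.541e+07/4.7) = 68.77 dB.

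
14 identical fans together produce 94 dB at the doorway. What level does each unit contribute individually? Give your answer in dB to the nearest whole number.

83 dB

For N identical incoherent sources L_total = L₁ + 10·log₁₀ N, so L₁ = 94 − 10·log₁₀(14) = 94 − 11.461.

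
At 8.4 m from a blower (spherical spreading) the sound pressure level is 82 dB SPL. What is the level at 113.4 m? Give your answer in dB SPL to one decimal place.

Point-source attenuation: ΔL = 20·log₁₀(r₂/r₁) = 20·log₁₀(113.4/8.4) = 22.607 dB.
L₂ = 82 − 20·log₁₀(113.4/8.4) = 82 − 22.607 = 59.39 dB SPL.

59.4 dB SPL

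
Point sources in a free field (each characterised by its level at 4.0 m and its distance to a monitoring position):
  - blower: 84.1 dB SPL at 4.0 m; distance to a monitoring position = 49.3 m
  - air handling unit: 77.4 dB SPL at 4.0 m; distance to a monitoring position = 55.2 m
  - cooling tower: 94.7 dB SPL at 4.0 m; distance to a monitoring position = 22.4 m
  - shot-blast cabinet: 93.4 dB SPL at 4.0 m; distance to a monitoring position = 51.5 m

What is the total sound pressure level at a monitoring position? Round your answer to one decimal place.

Apply inverse-square spreading to bring every level to the receiver, then sum 10^(L/10).
blower: 84.1 − 20·log₁₀(49.3/4.0) = 84.1 − 21.82 = 62.28 dB SPL.
air handling unit: 77.4 − 20·log₁₀(55.2/4.0) = 77.4 − 22.80 = 54.60 dB SPL.
cooling tower: 94.7 − 20·log₁₀(22.4/4.0) = 94.7 − 14.96 = 79.74 dB SPL.
shot-blast cabinet: 93.4 − 20·log₁₀(51.5/4.0) = 93.4 − 22.19 = 71.21 dB SPL.
Σ 10^(L/10) = 1.093e+08 → L_total = 10·log₁₀(1.093e+08) = 80.39 dB SPL.

80.4 dB SPL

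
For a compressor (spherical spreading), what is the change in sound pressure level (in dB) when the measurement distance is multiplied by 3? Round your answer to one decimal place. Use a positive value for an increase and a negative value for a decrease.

-9.5 dB

With spherical spreading the level changes by −20·log₁₀(r₂/r₁).
ΔL = −20·log₁₀(3) = -9.54 dB.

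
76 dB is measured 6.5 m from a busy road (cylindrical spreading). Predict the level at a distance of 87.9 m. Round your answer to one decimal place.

64.7 dB

Cylindrical spreading from a line source gives a 10·log₁₀(r₂/r₁) drop.
L₂ = 76 − 10·log₁₀(87.9/6.5) = 76 − 11.311 = 64.69 dB.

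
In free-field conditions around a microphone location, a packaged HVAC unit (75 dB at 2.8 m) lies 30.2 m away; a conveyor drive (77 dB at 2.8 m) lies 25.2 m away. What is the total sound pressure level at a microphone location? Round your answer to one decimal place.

59.5 dB

Propagate each source to the receiver with L = L_ref − 20·log₁₀(r/r_ref), then add intensities.
packaged HVAC unit: 75 − 20·log₁₀(30.2/2.8) = 75 − 20.66 = 54.34 dB.
conveyor drive: 77 − 20·log₁₀(25.2/2.8) = 77 − 19.08 = 57.92 dB.
Σ 10^(L/10) = 8.906e+05 → L_total = 10·log₁₀(8.906e+05) = 59.50 dB.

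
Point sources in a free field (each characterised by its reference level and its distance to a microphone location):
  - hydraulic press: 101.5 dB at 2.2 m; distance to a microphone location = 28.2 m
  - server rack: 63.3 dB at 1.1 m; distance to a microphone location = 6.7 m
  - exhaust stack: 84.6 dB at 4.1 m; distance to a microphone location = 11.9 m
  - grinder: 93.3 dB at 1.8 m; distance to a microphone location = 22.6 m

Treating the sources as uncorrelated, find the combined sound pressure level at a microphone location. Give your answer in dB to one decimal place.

81.3 dB

Propagate each source to the receiver with L = L_ref − 20·log₁₀(r/r_ref), then add intensities.
hydraulic press: 101.5 − 20·log₁₀(28.2/2.2) = 101.5 − 22.16 = 79.34 dB.
server rack: 63.3 − 20·log₁₀(6.7/1.1) = 63.3 − 15.69 = 47.61 dB.
exhaust stack: 84.6 − 20·log₁₀(11.9/4.1) = 84.6 − 9.26 = 75.34 dB.
grinder: 93.3 − 20·log₁₀(22.6/1.8) = 93.3 − 21.98 = 71.32 dB.
Σ 10^(L/10) = 1.338e+08 → L_total = 10·log₁₀(1.338e+08) = 81.27 dB.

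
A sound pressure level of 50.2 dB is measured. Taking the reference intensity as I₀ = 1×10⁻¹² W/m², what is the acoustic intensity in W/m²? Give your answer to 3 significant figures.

1.05e-07 W/m²

I/I₀ = 10^(50.2/10) = 1.047e+05, so I = 1.047e+05 × 10⁻¹² W/m².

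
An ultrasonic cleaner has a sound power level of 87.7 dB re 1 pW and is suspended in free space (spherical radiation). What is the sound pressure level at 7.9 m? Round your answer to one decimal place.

The power spreads over a sphere of area 4π·r², so L_p = L_w − 10·log₁₀(4π·r²).
4π·r² = 784.3 m², 10·log₁₀ of that is 28.945 dB.
L_p = 87.7 − 28.945 = 58.76 dB.

58.8 dB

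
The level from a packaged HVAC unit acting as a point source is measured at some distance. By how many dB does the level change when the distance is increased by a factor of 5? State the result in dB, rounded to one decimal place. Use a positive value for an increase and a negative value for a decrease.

-14.0 dB

A point source loses 6 dB per doubling of distance; generally ΔL = −20·log₁₀(r₂/r₁).
ΔL = −20·log₁₀(5) = -13.98 dB.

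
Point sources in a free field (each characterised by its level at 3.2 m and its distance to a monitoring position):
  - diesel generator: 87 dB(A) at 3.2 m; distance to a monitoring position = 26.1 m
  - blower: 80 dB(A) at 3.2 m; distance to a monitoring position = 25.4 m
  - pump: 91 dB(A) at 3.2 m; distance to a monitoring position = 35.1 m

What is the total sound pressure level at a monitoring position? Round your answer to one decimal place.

Propagate each source to the receiver with L = L_ref − 20·log₁₀(r/r_ref), then add intensities.
diesel generator: 87 − 20·log₁₀(26.1/3.2) = 87 − 18.23 = 68.77 dB(A).
blower: 80 − 20·log₁₀(25.4/3.2) = 80 − 17.99 = 62.01 dB(A).
pump: 91 − 20·log₁₀(35.1/3.2) = 91 − 20.80 = 70.20 dB(A).
Σ 10^(L/10) = 1.958e+07 → L_total = 10·log₁₀(1.958e+07) = 72.92 dB(A).

72.9 dB(A)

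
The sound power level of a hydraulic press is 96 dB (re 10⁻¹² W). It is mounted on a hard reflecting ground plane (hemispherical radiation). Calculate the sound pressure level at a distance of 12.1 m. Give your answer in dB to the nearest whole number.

66 dB

The power spreads over a hemisphere of area 2π·r², so L_p = L_w − 10·log₁₀(2π·r²).
2π·r² = 919.9 m², 10·log₁₀ of that is 29.638 dB.
L_p = 96 − 29.638 = 66.36 dB.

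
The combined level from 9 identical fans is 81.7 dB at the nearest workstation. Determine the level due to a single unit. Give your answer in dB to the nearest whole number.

72 dB

For N identical incoherent sources L_total = L₁ + 10·log₁₀ N, so L₁ = 81.7 − 10·log₁₀(9) = 81.7 − 9.542.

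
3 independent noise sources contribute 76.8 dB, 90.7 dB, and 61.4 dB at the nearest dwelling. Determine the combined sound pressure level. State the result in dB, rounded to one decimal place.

Incoherent sources combine by intensity addition: L_total = 10·log₁₀(Σ 10^(L_i/10)).
Σ 10^(L/10) = 10^(76.8/10) + 10^(90.7/10) + 10^(61.4/10) = 1.224e+09.
L_total = 10·log₁₀(1.224e+09) = 90.88 dB.

90.9 dB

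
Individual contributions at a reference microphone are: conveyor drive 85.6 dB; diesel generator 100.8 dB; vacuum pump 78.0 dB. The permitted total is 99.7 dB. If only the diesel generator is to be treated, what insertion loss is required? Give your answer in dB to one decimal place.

The untreated sources together contribute 10^(85.6/10) + 10^(78.0/10) = 4.262e+08, i.e. 86.30 dB.
To meet 99.7 dB overall, the treated diesel generator may contribute at most 10^(99.7/10) − 4.262e+08 = 8.906e+09, i.e. 99.50 dB.
Required insertion loss = 100.8 − 99.50 = 1.30 dB.

1.3 dB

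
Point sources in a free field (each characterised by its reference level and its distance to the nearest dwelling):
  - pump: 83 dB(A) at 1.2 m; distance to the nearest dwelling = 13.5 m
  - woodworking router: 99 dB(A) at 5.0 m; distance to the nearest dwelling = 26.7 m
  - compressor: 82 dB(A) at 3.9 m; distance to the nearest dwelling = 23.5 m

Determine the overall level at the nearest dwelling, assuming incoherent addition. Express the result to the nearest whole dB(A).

85 dB(A)

First find each source's level at the receiver (point-source: −20·log₁₀(r/r_ref)), then combine on an intensity basis.
pump: 83 − 20·log₁₀(13.5/1.2) = 83 − 21.02 = 61.98 dB(A).
woodworking router: 99 − 20·log₁₀(26.7/5.0) = 99 − 14.55 = 84.45 dB(A).
compressor: 82 − 20·log₁₀(23.5/3.9) = 82 − 15.60 = 66.40 dB(A).
Σ 10^(L/10) = 2.845e+08 → L_total = 10·log₁₀(2.845e+08) = 84.54 dB(A).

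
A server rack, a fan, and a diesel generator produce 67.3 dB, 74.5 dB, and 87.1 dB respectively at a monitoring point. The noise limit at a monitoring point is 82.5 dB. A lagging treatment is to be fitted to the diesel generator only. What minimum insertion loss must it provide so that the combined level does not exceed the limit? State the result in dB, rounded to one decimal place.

5.5 dB

Fixed contribution from the other sources: Σ 10^(L/10) = 10^(67.3/10) + 10^(74.5/10) = 3.355e+07 (75.26 dB).
To meet 82.5 dB overall, the treated diesel generator may contribute at most 10^(82.5/10) − 3.355e+07 = 1.443e+08, i.e. 81.59 dB.
Required insertion loss = 87.1 − 81.59 = 5.51 dB.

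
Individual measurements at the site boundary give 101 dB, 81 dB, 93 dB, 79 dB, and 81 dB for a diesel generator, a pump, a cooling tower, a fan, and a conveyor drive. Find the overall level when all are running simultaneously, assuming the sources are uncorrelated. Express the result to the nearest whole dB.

Incoherent sources combine by intensity addition: L_total = 10·log₁₀(Σ 10^(L_i/10)).
Σ 10^(L/10) = 10^(101/10) + 10^(81/10) + 10^(93/10) + 10^(79/10) + 10^(81/10) = 1.492e+10.
L_total = 10·log₁₀(1.492e+10) = 101.74 dB.

102 dB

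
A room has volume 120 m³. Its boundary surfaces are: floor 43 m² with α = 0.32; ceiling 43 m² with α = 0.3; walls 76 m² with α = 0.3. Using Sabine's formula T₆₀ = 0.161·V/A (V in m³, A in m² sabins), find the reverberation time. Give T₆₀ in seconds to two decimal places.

0.39 s

Summing Sᵢαᵢ: 43·0.32 + 43·0.3 + 76·0.3 = 49.46 m².
T₆₀ = 0.161·V/A = 0.161·120/49.46 = 0.391 s.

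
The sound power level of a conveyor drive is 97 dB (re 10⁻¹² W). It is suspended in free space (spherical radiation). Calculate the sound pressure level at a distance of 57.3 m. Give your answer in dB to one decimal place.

50.8 dB

Free-field spherical radiation: L_p = L_w − 10·log₁₀(4π·r²), r = 57.3 m.
4π·r² = 4.126e+04 m², 10·log₁₀ of that is 46.155 dB.
L_p = 97 − 46.155 = 50.84 dB.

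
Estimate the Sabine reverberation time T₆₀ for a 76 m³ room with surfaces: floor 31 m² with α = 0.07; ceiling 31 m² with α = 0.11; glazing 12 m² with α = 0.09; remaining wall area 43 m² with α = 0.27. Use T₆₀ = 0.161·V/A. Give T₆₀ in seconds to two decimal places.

Summing Sᵢαᵢ: 31·0.07 + 31·0.11 + 12·0.09 + 43·0.27 = 18.27 m².
T₆₀ = 0.161 × 76 / 18.27 = 0.670 s.

0.67 s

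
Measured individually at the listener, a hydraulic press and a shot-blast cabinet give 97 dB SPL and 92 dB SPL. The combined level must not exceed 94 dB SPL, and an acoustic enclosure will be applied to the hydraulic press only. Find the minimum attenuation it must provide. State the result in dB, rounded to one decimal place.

The untreated sources together contribute 10^(92/10) = 1.585e+09, i.e. 92.00 dB SPL.
To meet 94 dB SPL overall, the treated hydraulic press may contribute at most 10^(94/10) − 1.585e+09 = 9.270e+08, i.e. 89.67 dB SPL.
So the hydraulic press must be reduced from 97 to 89.67 dB SPL: IL = 7.33 dB.

7.3 dB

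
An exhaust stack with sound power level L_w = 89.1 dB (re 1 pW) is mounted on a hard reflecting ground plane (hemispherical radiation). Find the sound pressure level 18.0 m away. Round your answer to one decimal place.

Free-field hemispherical radiation: L_p = L_w − 10·log₁₀(2π·r²), r = 18.0 m.
2π·r² = 2036 m², 10·log₁₀ of that is 33.087 dB.
L_p = 89.1 − 33.087 = 56.01 dB.

56.0 dB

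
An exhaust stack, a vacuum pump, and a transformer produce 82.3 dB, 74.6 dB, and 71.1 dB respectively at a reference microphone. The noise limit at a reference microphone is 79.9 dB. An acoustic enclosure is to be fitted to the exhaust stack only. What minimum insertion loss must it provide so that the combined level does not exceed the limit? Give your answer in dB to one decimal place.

The untreated sources together contribute 10^(74.6/10) + 10^(71.1/10) = 4.172e+07, i.e. 76.20 dB.
To meet 79.9 dB overall, the treated exhaust stack may contribute at most 10^(79.9/10) − 4.172e+07 = 5.600e+07, i.e. 77.48 dB.
So the exhaust stack must be reduced from 82.3 to 77.48 dB: IL = 4.82 dB.

4.8 dB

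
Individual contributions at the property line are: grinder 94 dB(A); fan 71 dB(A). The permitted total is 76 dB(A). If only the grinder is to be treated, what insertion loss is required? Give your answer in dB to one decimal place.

Everything except the grinder sums to 10^(71/10) = 1.259e+07 in linear terms, 71.00 dB(A).
The limit corresponds to 10^(76/10) = 3.981e+07; subtracting the fixed part leaves 2.722e+07 for the grinder, i.e. 74.35 dB(A).
Required insertion loss = 94 − 74.35 = 19.65 dB.

19.7 dB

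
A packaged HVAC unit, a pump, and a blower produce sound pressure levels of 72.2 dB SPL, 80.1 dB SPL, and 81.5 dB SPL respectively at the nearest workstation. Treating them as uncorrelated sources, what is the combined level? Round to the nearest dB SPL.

For uncorrelated sources the intensities add, so convert each level to linear form, sum, and take 10·log₁₀ of the total.
Σ 10^(L/10) = 10^(72.2/10) + 10^(80.1/10) + 10^(81.5/10) = 2.602e+08.
L_total = 10·log₁₀(2.602e+08) = 84.15 dB SPL.

84 dB SPL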